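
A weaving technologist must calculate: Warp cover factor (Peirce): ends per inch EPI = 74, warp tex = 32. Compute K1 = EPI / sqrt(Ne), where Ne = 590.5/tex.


Formula: K1 = EPI / sqrt(Ne), with Ne = 590.5 / tex_warp
Step 1: Ne = 590.5 / 32 = 18.453
Step 2: sqrt(Ne) = sqrt(18.453) = 4.2957
Step 3: K1 = 74 / 4.2957 = 17.2

17.2


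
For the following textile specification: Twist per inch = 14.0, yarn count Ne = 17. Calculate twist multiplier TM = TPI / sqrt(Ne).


Formula: TM = TPI / sqrt(Ne)
Step 1: sqrt(Ne) = sqrt(17) = 4.1231
Step 2: TM = 14.0 / 4.1231 = 3.40

3.40 TM


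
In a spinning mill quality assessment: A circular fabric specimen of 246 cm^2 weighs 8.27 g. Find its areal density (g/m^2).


Formula: GSM = mass_g / area_m2
Step 1: Convert area: 246 cm^2 = 246 / 10000 = 0.0246 m^2
Step 2: GSM = 8.27 g / 0.0246 m^2 = 336.2 g/m^2

336.2 g/m^2


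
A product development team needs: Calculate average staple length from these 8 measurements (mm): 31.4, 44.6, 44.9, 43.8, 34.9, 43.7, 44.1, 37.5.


Formula: Mean = sum of lengths / count
Sum = 31.4 + 44.6 + 44.9 + 43.8 + 34.9 + 43.7 + 44.1 + 37.5
Sum = 324.9 mm
Mean = 324.9 / 8 = 40.61 mm

40.61 mm


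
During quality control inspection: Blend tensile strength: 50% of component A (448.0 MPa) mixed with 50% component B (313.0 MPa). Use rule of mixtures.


Formula: Blend property = (fraction_A * property_A) + (fraction_B * property_B)
Step 1: Contribution A = 50/100 * 448.0 MPa = 224.0 MPa
Step 2: Contribution B = 50/100 * 313.0 MPa = 156.5 MPa
Step 3: Blend tensile strength = 224.0 + 156.5 = 380.5 MPa

380.5 MPa


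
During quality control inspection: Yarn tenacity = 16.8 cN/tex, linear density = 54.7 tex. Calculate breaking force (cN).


Formula: Breaking force = Tenacity * Linear density
F = 16.8 cN/tex * 54.7 tex
F = 918.96 cN

918.96 cN


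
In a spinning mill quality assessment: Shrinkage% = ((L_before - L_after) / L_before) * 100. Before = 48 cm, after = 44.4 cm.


Formula: Shrinkage% = ((L_before - L_after) / L_before) * 100
Step 1: Shrinkage = 48 - 44.4 = 3.6 cm
Step 2: Shrinkage% = (3.6 / 48) * 100
Step 3: Shrinkage% = 0.075 * 100 = 7.5%

7.5%


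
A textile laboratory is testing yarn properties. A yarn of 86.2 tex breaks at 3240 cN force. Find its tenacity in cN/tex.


Formula: Tenacity = Breaking force / Linear density
Tenacity = 3240 cN / 86.2 tex
Tenacity = 37.59 cN/tex

37.59 cN/tex


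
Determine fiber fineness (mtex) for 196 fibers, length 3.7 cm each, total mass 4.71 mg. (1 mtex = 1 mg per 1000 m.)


Formula: fineness (mtex) = mass (mg) / total length (km) = (mass_mg / total_length_m) * 1000
Step 1: Convert fiber length: 3.7 cm = 0.037 m
Step 2: Total fiber length = 196 * 0.037 = 7.252 m
Step 3: Linear density = 4.71 mg / 7.252 m = 0.6495 mg/m
Step 4: fineness = 0.6495 * 1000 = 649.5 mtex

649.5 mtex


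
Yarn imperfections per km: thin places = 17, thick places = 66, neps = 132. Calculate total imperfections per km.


Formula: Total = thin places + thick places + neps
Total = 17 + 66 + 132
Total = 215 imperfections/km

215 imperfections/km


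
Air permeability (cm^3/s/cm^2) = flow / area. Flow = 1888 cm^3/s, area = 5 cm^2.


Formula: Air Permeability = Airflow / Test Area
AP = 1888 cm^3/s / 5 cm^2
AP = 377.6 cm^3/s/cm^2

377.6 cm^3/s/cm^2


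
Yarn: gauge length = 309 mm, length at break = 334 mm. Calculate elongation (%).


Formula: Elongation (%) = ((L_break - L0) / L0) * 100
Step 1: Extension = 334 - 309 = 25 mm
Step 2: Elongation = (25 / 309) * 100
Step 3: Elongation = 0.080906 * 100 = 8.0906% ≈ 8.1%

8.1%


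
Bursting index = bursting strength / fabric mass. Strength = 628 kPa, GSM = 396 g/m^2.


Formula: Bursting Index = Bursting Strength / Fabric GSM
BI = 628 kPa / 396 g/m^2
BI = 1.586 kPa/(g/m^2)

1.586 kPa/(g/m^2)


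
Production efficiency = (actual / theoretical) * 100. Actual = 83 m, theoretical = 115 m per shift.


Formula: Efficiency% = (Actual output / Theoretical output) * 100
Efficiency% = (83 / 115) * 100
Efficiency% = 0.721739 * 100 = 72.1739% ≈ 72.2%

72.2%


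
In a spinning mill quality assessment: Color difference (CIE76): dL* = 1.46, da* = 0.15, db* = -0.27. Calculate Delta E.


Formula: Delta E = sqrt(dL*^2 + da*^2 + db*^2)
Step 1: dL*^2 = 1.46^2 = 2.1316
Step 2: da*^2 = 0.15^2 = 0.0225
Step 3: db*^2 = (-0.27)^2 = 0.0729
Step 4: Sum = 2.1316 + 0.0225 + 0.0729 = 2.227
Step 5: Delta E = sqrt(2.227) = 1.49

1.49 Delta E


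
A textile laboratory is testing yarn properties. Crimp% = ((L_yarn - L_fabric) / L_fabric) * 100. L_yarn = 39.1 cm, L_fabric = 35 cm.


Formula: Crimp% = ((L_yarn - L_fabric) / L_fabric) * 100
Step 1: Extension = 39.1 - 35 = 4.1 cm
Step 2: Crimp% = (4.1 / 35) * 100
Step 3: Crimp% = 0.117143 * 100 = 11.7143% ≈ 11.7%

11.7%


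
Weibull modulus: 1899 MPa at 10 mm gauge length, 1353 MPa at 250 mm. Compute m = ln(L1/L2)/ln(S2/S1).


Formula: m = ln(L1/L2) / ln(S2/S1)
Step 1: ln(L1/L2) = ln(10/250) = -3.21888
Step 2: S2/S1 = 1353/1899 = 0.71248
Step 3: ln(S2/S1) = ln(0.71248) = -0.33900
Step 4: m = -3.21888 / -0.33900 = 9.50

9.50 (Weibull m)


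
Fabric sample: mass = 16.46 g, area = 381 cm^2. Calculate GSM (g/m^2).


Formula: GSM = mass_g / area_m2
Step 1: Convert area: 381 cm^2 = 381 / 10000 = 0.0381 m^2
Step 2: GSM = 16.46 g / 0.0381 m^2 = 432.0 g/m^2

432.0 g/m^2


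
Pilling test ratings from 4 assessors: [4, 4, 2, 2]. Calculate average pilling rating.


Formula: Mean = sum / count
Sum = 4 + 4 + 2 + 2 = 12
Mean = 12 / 4 = 3.0

3.0


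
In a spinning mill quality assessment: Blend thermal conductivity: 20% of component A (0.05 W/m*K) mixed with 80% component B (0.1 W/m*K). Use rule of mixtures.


Formula: Blend property = (fraction_A * property_A) + (fraction_B * property_B)
Step 1: Contribution A = 20/100 * 0.05 W/m*K = 0.01 W/m*K
Step 2: Contribution B = 80/100 * 0.1 W/m*K = 0.08 W/m*K
Step 3: Blend thermal conductivity = 0.01 + 0.08 = 0.09 W/m*K

0.09 W/m*K


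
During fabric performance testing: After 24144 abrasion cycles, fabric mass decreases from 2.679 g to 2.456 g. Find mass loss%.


Formula: Mass loss% = ((m_before - m_after) / m_before) * 100
Step 1: Mass loss = 2.679 - 2.456 = 0.223 g
Step 2: Ratio = 0.223 / 2.679 = 0.08324
Step 3: Mass loss% = 0.08324 * 100 = 8.324% ≈ 8.32%

8.32%


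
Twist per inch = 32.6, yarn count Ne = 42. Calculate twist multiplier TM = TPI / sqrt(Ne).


Formula: TM = TPI / sqrt(Ne)
Step 1: sqrt(Ne) = sqrt(42) = 6.4807
Step 2: TM = 32.6 / 6.4807 = 5.03

5.03 TM


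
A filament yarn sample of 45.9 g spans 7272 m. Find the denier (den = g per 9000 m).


Formula: den = (mass_g / length_m) * 9000
Substituting: den = (45.9 / 7272) * 9000
Intermediate: 45.9 / 7272 = 0.00631188 g/m
den = 0.00631188 * 9000 = 56.8 denier

56.8 denier


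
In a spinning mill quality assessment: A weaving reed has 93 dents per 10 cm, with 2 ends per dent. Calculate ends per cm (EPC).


Formula: EPC = (dents per 10 cm * ends per dent) / 10
Step 1: Total ends per 10 cm = 93 * 2 = 186
Step 2: EPC = 186 / 10 = 18.6 ends/cm

18.6 ends/cm


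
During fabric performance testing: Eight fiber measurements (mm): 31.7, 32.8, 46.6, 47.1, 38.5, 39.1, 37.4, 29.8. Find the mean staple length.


Formula: Mean = sum of lengths / count
Sum = 31.7 + 32.8 + 46.6 + 47.1 + 38.5 + 39.1 + 37.4 + 29.8
Sum = 303.0 mm
Mean = 303.0 / 8 = 37.88 mm

37.88 mm


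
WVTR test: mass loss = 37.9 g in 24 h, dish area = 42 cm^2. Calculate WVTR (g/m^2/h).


Formula: WVTR = mass_loss / (area * time)
Step 1: Convert area: 42 cm^2 = 0.0042 m^2
Step 2: WVTR = 37.9 g / (0.0042 m^2 * 24 h)
Step 3: WVTR = 37.9 / 0.1008 = 376.0 g/m^2/h

376.0 g/m^2/h


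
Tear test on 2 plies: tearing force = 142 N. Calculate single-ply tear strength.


Formula: Per-ply strength = Total force / Number of plies
Per-ply = 142 N / 2
Per-ply = 71 N

71 N


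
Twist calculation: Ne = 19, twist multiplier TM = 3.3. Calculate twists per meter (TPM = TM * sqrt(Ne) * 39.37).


Formula: TPM = TM * sqrt(Ne) * 39.37
Step 1: sqrt(Ne) = sqrt(19) = 4.3589
Step 2: TM * sqrt(Ne) = 3.3 * 4.3589 = 14.3844
Step 3: TPM = 14.3844 * 39.37 = 566 twists/m

566 twists/m


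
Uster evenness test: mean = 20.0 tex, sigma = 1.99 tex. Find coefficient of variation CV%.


Formula: CV% = (standard deviation / mean) * 100
Step 1: Ratio = 1.99 / 20.0 = 0.0995
Step 2: CV% = 0.0995 * 100 = 9.95% ≈ 10.0%

10.0%


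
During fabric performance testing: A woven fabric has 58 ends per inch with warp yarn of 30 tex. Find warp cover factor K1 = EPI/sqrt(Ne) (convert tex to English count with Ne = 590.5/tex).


Formula: K1 = EPI / sqrt(Ne), with Ne = 590.5 / tex_warp
Step 1: Ne = 590.5 / 30 = 19.683
Step 2: sqrt(Ne) = sqrt(19.683) = 4.4366
Step 3: K1 = 58 / 4.4366 = 13.1

13.1


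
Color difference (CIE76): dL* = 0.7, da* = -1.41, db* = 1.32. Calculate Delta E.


Formula: Delta E = sqrt(dL*^2 + da*^2 + db*^2)
Step 1: dL*^2 = 0.7^2 = 0.49
Step 2: da*^2 = (-1.41)^2 = 1.9881
Step 3: db*^2 = 1.32^2 = 1.7424
Step 4: Sum = 0.49 + 1.9881 + 1.7424 = 4.2205
Step 5: Delta E = sqrt(4.2205) = 2.05

2.05 Delta E


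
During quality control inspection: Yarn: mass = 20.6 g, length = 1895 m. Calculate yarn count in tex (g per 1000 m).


Formula: Tex = (mass_g / length_m) * 1000
Substituting: Tex = (20.6 / 1895) * 1000
Intermediate: 20.6 / 1895 = 0.01087071 g/m
Tex = 0.01087071 * 1000 = 10.87 tex

10.87 tex


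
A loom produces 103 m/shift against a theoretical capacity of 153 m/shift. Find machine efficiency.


Formula: Efficiency% = (Actual output / Theoretical output) * 100
Efficiency% = (103 / 153) * 100
Efficiency% = 0.673203 * 100 = 67.3203% ≈ 67.3%

67.3%


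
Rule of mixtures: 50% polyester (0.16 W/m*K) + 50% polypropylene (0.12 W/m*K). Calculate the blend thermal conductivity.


Formula: Blend property = (fraction_A * property_A) + (fraction_B * property_B)
Step 1: Contribution A = 50/100 * 0.16 W/m*K = 0.08 W/m*K
Step 2: Contribution B = 50/100 * 0.12 W/m*K = 0.06 W/m*K
Step 3: Blend thermal conductivity = 0.08 + 0.06 = 0.14 W/m*K

0.14 W/m*K


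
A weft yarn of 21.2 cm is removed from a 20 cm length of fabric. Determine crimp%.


Formula: Crimp% = ((L_yarn - L_fabric) / L_fabric) * 100
Step 1: Extension = 21.2 - 20 = 1.2 cm
Step 2: Crimp% = (1.2 / 20) * 100
Step 3: Crimp% = 0.06 * 100 = 6.0%

6.0%


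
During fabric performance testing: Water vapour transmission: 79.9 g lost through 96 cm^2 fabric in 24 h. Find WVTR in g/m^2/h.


Formula: WVTR = mass_loss / (area * time)
Step 1: Convert area: 96 cm^2 = 0.0096 m^2
Step 2: WVTR = 79.9 g / (0.0096 m^2 * 24 h)
Step 3: WVTR = 79.9 / 0.2304 = 346.8 g/m^2/h

346.8 g/m^2/h


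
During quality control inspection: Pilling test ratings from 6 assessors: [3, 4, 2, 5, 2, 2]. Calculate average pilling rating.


Formula: Mean = sum / count
Sum = 3 + 4 + 2 + 5 + 2 + 2 = 18
Mean = 18 / 6 = 3.0

3.0


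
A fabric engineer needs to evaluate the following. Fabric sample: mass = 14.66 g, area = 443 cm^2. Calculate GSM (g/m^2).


Formula: GSM = mass_g / area_m2
Step 1: Convert area: 443 cm^2 = 443 / 10000 = 0.0443 m^2
Step 2: GSM = 14.66 g / 0.0443 m^2 = 330.9 g/m^2

330.9 g/m^2


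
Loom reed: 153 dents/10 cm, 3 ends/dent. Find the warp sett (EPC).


Formula: EPC = (dents per 10 cm * ends per dent) / 10
Step 1: Total ends per 10 cm = 153 * 3 = 459
Step 2: EPC = 459 / 10 = 45.9 ends/cm

45.9 ends/cm


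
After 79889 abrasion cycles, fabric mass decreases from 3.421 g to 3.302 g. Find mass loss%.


Formula: Mass loss% = ((m_before - m_after) / m_before) * 100
Step 1: Mass loss = 3.421 - 3.302 = 0.119 g
Step 2: Ratio = 0.119 / 3.421 = 0.0347852
Step 3: Mass loss% = 0.0347852 * 100 = 3.47852% ≈ 3.48%

3.48%


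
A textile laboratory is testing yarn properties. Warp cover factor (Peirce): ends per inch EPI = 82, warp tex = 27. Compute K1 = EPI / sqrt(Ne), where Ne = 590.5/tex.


Formula: K1 = EPI / sqrt(Ne), with Ne = 590.5 / tex_warp
Step 1: Ne = 590.5 / 27 = 21.87
Step 2: sqrt(Ne) = sqrt(21.87) = 4.6765
Step 3: K1 = 82 / 4.6765 = 17.5

17.5


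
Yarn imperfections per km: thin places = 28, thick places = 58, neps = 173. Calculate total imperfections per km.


Formula: Total = thin places + thick places + neps
Total = 28 + 58 + 173
Total = 259 imperfections/km

259 imperfections/km


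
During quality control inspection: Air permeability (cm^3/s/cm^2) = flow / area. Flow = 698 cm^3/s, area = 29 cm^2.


Formula: Air Permeability = Airflow / Test Area
AP = 698 cm^3/s / 29 cm^2
AP = 24.1 cm^3/s/cm^2

24.1 cm^3/s/cm^2


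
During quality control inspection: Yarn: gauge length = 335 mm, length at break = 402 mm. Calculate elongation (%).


Formula: Elongation (%) = ((L_break - L0) / L0) * 100
Step 1: Extension = 402 - 335 = 67 mm
Step 2: Elongation = (67 / 335) * 100
Step 3: Elongation = 0.2 * 100 = 20.0%

20.0%


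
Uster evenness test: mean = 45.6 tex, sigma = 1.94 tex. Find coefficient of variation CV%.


Formula: CV% = (standard deviation / mean) * 100
Step 1: Ratio = 1.94 / 45.6 = 0.042544
Step 2: CV% = 0.042544 * 100 = 4.2544% ≈ 4.3%

4.3%


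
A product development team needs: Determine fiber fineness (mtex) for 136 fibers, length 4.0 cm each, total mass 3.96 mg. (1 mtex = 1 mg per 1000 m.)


Formula: fineness (mtex) = mass (mg) / total length (km) = (mass_mg / total_length_m) * 1000
Step 1: Convert fiber length: 4.0 cm = 0.04 m
Step 2: Total fiber length = 136 * 0.04 = 5.44 m
Step 3: Linear density = 3.96 mg / 5.44 m = 0.7279 mg/m
Step 4: fineness = 0.7279 * 1000 = 727.9 mtex

727.9 mtex


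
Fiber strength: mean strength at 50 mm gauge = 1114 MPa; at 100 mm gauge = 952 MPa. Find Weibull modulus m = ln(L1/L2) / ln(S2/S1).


Formula: m = ln(L1/L2) / ln(S2/S1)
Step 1: ln(L1/L2) = ln(50/100) = -0.69315
Step 2: S2/S1 = 952/1114 = 0.85458
Step 3: ln(S2/S1) = ln(0.85458) = -0.15715
Step 4: m = -0.69315 / -0.15715 = 4.41

4.41 (Weibull m)


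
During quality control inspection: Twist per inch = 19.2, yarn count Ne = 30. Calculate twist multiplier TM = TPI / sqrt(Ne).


Formula: TM = TPI / sqrt(Ne)
Step 1: sqrt(Ne) = sqrt(30) = 5.4772
Step 2: TM = 19.2 / 5.4772 = 3.51

3.51 TM


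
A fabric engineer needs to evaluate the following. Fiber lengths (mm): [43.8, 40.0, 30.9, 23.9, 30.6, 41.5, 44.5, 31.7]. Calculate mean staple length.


Formula: Mean = sum of lengths / count
Sum = 43.8 + 40.0 + 30.9 + 23.9 + 30.6 + 41.5 + 44.5 + 31.7
Sum = 286.9 mm
Mean = 286.9 / 8 = 35.86 mm

35.86 mm


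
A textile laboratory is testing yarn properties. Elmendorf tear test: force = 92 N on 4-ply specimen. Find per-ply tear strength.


Formula: Per-ply strength = Total force / Number of plies
Per-ply = 92 N / 4
Per-ply = 23 N

23 N


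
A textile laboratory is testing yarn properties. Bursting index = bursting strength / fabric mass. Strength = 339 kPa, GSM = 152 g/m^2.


Formula: Bursting Index = Bursting Strength / Fabric GSM
BI = 339 kPa / 152 g/m^2
BI = 2.230 kPa/(g/m^2)

2.230 kPa/(g/m^2)


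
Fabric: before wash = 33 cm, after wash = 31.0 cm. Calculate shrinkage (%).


Formula: Shrinkage% = ((L_before - L_after) / L_before) * 100
Step 1: Shrinkage = 33 - 31.0 = 2.0 cm
Step 2: Shrinkage% = (2.0 / 33) * 100
Step 3: Shrinkage% = 0.060606 * 100 = 6.0606% ≈ 6.1%

6.1%


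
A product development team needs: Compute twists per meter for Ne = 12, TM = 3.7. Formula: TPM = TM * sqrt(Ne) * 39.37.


Formula: TPM = TM * sqrt(Ne) * 39.37
Step 1: sqrt(Ne) = sqrt(12) = 3.4641
Step 2: TM * sqrt(Ne) = 3.7 * 3.4641 = 12.8172
Step 3: TPM = 12.8172 * 39.37 = 505 twists/m

505 twists/m


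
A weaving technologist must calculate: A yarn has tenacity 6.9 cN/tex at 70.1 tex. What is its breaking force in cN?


Formula: Breaking force = Tenacity * Linear density
F = 6.9 cN/tex * 70.1 tex
F = 483.69 cN

483.69 cN


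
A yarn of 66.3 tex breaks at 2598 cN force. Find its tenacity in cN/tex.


Formula: Tenacity = Breaking force / Linear density
Tenacity = 2598 cN / 66.3 tex
Tenacity = 39.19 cN/tex

39.19 cN/tex


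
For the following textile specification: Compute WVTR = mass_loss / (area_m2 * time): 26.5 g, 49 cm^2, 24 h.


Formula: WVTR = mass_loss / (area * time)
Step 1: Convert area: 49 cm^2 = 0.0049 m^2
Step 2: WVTR = 26.5 g / (0.0049 m^2 * 24 h)
Step 3: WVTR = 26.5 / 0.1176 = 225.3 g/m^2/h

225.3 g/m^2/h


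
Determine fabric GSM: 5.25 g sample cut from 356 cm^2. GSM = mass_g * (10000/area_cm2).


Formula: GSM = mass_g / area_m2
Step 1: Convert area: 356 cm^2 = 356 / 10000 = 0.0356 m^2
Step 2: GSM = 5.25 g / 0.0356 m^2 = 147.5 g/m^2

147.5 g/m^2


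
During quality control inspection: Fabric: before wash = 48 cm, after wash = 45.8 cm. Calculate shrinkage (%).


Formula: Shrinkage% = ((L_before - L_after) / L_before) * 100
Step 1: Shrinkage = 48 - 45.8 = 2.2 cm
Step 2: Shrinkage% = (2.2 / 48) * 100
Step 3: Shrinkage% = 0.045833 * 100 = 4.5833% ≈ 4.6%

4.6%


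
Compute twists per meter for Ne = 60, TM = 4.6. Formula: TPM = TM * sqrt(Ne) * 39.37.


Formula: TPM = TM * sqrt(Ne) * 39.37
Step 1: sqrt(Ne) = sqrt(60) = 7.746
Step 2: TM * sqrt(Ne) = 4.6 * 7.746 = 35.6316
Step 3: TPM = 35.6316 * 39.37 = 1403 twists/m

1403 twists/m


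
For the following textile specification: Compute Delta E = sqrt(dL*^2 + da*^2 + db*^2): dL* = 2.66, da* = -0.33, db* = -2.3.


Formula: Delta E = sqrt(dL*^2 + da*^2 + db*^2)
Step 1: dL*^2 = 2.66^2 = 7.0756
Step 2: da*^2 = (-0.33)^2 = 0.1089
Step 3: db*^2 = (-2.3)^2 = 5.29
Step 4: Sum = 7.0756 + 0.1089 + 5.29 = 12.4745
Step 5: Delta E = sqrt(12.4745) = 3.53

3.53 Delta E


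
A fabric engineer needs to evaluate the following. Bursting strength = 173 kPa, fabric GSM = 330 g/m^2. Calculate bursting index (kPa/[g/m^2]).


Formula: Bursting Index = Bursting Strength / Fabric GSM
BI = 173 kPa / 330 g/m^2
BI = 0.524 kPa/(g/m^2)

0.524 kPa/(g/m^2)


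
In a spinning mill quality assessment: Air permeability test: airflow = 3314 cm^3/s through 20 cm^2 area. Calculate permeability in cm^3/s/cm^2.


Formula: Air Permeability = Airflow / Test Area
AP = 3314 cm^3/s / 20 cm^2
AP = 165.7 cm^3/s/cm^2

165.7 cm^3/s/cm^2


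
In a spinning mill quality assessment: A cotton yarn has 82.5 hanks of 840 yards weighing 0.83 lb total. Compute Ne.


Formula: Ne = hanks / mass_lb
Substituting: Ne = 82.5 / 0.83
Ne = 99.4

99.4 Ne


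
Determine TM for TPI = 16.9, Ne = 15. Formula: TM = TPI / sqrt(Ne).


Formula: TM = TPI / sqrt(Ne)
Step 1: sqrt(Ne) = sqrt(15) = 3.873
Step 2: TM = 16.9 / 3.873 = 4.36

4.36 TM


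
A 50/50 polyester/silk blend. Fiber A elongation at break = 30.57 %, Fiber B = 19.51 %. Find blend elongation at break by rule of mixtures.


Formula: Blend property = (fraction_A * property_A) + (fraction_B * property_B)
Step 1: Contribution A = 50/100 * 30.57 % = 15.285 %
Step 2: Contribution B = 50/100 * 19.51 % = 9.755 %
Step 3: Blend elongation at break = 15.285 + 9.755 = 25.04 %

25.04 %


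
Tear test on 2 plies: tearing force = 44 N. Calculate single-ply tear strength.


Formula: Per-ply strength = Total force / Number of plies
Per-ply = 44 N / 2
Per-ply = 22 N

22 N


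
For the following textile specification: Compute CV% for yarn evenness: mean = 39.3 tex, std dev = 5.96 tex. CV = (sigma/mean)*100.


Formula: CV% = (standard deviation / mean) * 100
Step 1: Ratio = 5.96 / 39.3 = 0.151654
Step 2: CV% = 0.151654 * 100 = 15.1654% ≈ 15.2%

15.2%


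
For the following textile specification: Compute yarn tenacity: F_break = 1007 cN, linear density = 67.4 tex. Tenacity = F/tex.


Formula: Tenacity = Breaking force / Linear density
Tenacity = 1007 cN / 67.4 tex
Tenacity = 14.94 cN/tex

14.94 cN/tex


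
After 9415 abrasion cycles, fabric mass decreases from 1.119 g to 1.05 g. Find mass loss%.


Formula: Mass loss% = ((m_before - m_after) / m_before) * 100
Step 1: Mass loss = 1.119 - 1.05 = 0.069 g
Step 2: Ratio = 0.069 / 1.119 = 0.0616622
Step 3: Mass loss% = 0.0616622 * 100 = 6.16622% ≈ 6.17%

6.17%


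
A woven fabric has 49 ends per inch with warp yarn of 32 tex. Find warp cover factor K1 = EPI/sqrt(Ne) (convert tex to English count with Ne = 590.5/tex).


Formula: K1 = EPI / sqrt(Ne), with Ne = 590.5 / tex_warp
Step 1: Ne = 590.5 / 32 = 18.453
Step 2: sqrt(Ne) = sqrt(18.453) = 4.2957
Step 3: K1 = 49 / 4.2957 = 11.4

11.4


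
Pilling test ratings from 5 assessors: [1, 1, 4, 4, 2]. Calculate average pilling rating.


Formula: Mean = sum / count
Sum = 1 + 1 + 4 + 4 + 2 = 12
Mean = 12 / 5 = 2.4

2.4


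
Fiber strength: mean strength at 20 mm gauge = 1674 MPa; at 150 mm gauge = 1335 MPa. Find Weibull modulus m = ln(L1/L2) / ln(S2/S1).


Formula: m = ln(L1/L2) / ln(S2/S1)
Step 1: ln(L1/L2) = ln(20/150) = -2.01490
Step 2: S2/S1 = 1335/1674 = 0.79749
Step 3: ln(S2/S1) = ln(0.79749) = -0.22629
Step 4: m = -2.01490 / -0.22629 = 8.90

8.90 (Weibull m)


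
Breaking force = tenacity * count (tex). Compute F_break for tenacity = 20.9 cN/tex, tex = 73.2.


Formula: Breaking force = Tenacity * Linear density
F = 20.9 cN/tex * 73.2 tex
F = 1529.88 cN

1529.88 cN


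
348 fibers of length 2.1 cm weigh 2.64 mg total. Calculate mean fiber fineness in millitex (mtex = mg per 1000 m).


Formula: fineness (mtex) = mass (mg) / total length (km) = (mass_mg / total_length_m) * 1000
Step 1: Convert fiber length: 2.1 cm = 0.021 m
Step 2: Total fiber length = 348 * 0.021 = 7.308 m
Step 3: Linear density = 2.64 mg / 7.308 m = 0.3612 mg/m
Step 4: fineness = 0.3612 * 1000 = 361.2 mtex

361.2 mtex


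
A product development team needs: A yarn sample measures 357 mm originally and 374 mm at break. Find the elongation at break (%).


Formula: Elongation (%) = ((L_break - L0) / L0) * 100
Step 1: Extension = 374 - 357 = 17 mm
Step 2: Elongation = (17 / 357) * 100
Step 3: Elongation = 0.047619 * 100 = 4.7619% ≈ 4.8%

4.8%


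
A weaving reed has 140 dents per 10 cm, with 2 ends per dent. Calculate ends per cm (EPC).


Formula: EPC = (dents per 10 cm * ends per dent) / 10
Step 1: Total ends per 10 cm = 140 * 2 = 280
Step 2: EPC = 280 / 10 = 28.0 ends/cm

28.0 ends/cm


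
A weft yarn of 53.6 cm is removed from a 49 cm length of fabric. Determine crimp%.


Formula: Crimp% = ((L_yarn - L_fabric) / L_fabric) * 100
Step 1: Extension = 53.6 - 49 = 4.6 cm
Step 2: Crimp% = (4.6 / 49) * 100
Step 3: Crimp% = 0.093878 * 100 = 9.3878% ≈ 9.4%

9.4%


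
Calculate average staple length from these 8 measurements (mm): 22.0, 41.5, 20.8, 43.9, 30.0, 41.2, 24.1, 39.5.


Formula: Mean = sum of lengths / count
Sum = 22.0 + 41.5 + 20.8 + 43.9 + 30.0 + 41.2 + 24.1 + 39.5
Sum = 263.0 mm
Mean = 263.0 / 8 = 32.88 mm

32.88 mm


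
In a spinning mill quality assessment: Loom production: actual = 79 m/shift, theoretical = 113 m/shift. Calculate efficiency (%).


Formula: Efficiency% = (Actual output / Theoretical output) * 100
Efficiency% = (79 / 113) * 100
Efficiency% = 0.699115 * 100 = 69.9115% ≈ 69.9%

69.9%


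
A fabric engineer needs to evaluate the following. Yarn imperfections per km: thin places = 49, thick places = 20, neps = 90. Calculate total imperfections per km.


Formula: Total = thin places + thick places + neps
Total = 49 + 20 + 90
Total = 159 imperfections/km

159 imperfections/km


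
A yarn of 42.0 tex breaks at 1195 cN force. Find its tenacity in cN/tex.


Formula: Tenacity = Breaking force / Linear density
Tenacity = 1195 cN / 42.0 tex
Tenacity = 28.45 cN/tex

28.45 cN/tex


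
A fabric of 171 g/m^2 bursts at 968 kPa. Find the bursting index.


Formula: Bursting Index = Bursting Strength / Fabric GSM
BI = 968 kPa / 171 g/m^2
BI = 5.661 kPa/(g/m^2)

5.661 kPa/(g/m^2)


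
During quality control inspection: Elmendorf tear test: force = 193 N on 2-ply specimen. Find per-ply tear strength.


Formula: Per-ply strength = Total force / Number of plies
Per-ply = 193 N / 2
Per-ply = 96.5 N

96.5 N


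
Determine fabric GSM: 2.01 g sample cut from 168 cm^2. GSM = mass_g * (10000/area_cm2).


Formula: GSM = mass_g / area_m2
Step 1: Convert area: 168 cm^2 = 168 / 10000 = 0.0168 m^2
Step 2: GSM = 2.01 g / 0.0168 m^2 = 119.6 g/m^2

119.6 g/m^2


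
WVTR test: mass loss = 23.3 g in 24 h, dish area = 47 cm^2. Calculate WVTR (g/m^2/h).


Formula: WVTR = mass_loss / (area * time)
Step 1: Convert area: 47 cm^2 = 0.0047 m^2
Step 2: WVTR = 23.3 g / (0.0047 m^2 * 24 h)
Step 3: WVTR = 23.3 / 0.1128 = 206.6 g/m^2/h

206.6 g/m^2/h


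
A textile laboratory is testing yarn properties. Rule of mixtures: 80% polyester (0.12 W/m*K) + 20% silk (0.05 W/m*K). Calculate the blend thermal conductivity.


Formula: Blend property = (fraction_A * property_A) + (fraction_B * property_B)
Step 1: Contribution A = 80/100 * 0.12 W/m*K = 0.096 W/m*K
Step 2: Contribution B = 20/100 * 0.05 W/m*K = 0.01 W/m*K
Step 3: Blend thermal conductivity = 0.096 + 0.01 = 0.106 W/m*K

0.106 W/m*K


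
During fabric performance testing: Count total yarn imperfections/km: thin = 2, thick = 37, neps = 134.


Formula: Total = thin places + thick places + neps
Total = 2 + 37 + 134
Total = 173 imperfections/km

173 imperfections/km


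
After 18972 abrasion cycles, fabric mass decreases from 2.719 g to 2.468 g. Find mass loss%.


Formula: Mass loss% = ((m_before - m_after) / m_before) * 100
Step 1: Mass loss = 2.719 - 2.468 = 0.251 g
Step 2: Ratio = 0.251 / 2.719 = 0.0923134
Step 3: Mass loss% = 0.0923134 * 100 = 9.23134% ≈ 9.23%

9.23%


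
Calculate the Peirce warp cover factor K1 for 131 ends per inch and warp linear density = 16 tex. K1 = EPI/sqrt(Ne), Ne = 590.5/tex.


Formula: K1 = EPI / sqrt(Ne), with Ne = 590.5 / tex_warp
Step 1: Ne = 590.5 / 16 = 36.906
Step 2: sqrt(Ne) = sqrt(36.906) = 6.075
Step 3: K1 = 131 / 6.075 = 21.6

21.6


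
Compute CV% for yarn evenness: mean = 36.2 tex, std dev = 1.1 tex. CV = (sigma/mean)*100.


Formula: CV% = (standard deviation / mean) * 100
Step 1: Ratio = 1.1 / 36.2 = 0.030387
Step 2: CV% = 0.030387 * 100 = 3.0387% ≈ 3.0%

3.0%


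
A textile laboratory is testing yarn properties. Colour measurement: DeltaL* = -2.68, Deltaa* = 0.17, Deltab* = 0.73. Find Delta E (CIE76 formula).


Formula: Delta E = sqrt(dL*^2 + da*^2 + db*^2)
Step 1: dL*^2 = (-2.68)^2 = 7.1824
Step 2: da*^2 = 0.17^2 = 0.0289
Step 3: db*^2 = 0.73^2 = 0.5329
Step 4: Sum = 7.1824 + 0.0289 + 0.5329 = 7.7442
Step 5: Delta E = sqrt(7.7442) = 2.78

2.78 Delta E


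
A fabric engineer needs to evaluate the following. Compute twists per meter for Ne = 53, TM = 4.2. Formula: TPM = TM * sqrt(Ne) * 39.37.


Formula: TPM = TM * sqrt(Ne) * 39.37
Step 1: sqrt(Ne) = sqrt(53) = 7.2801
Step 2: TM * sqrt(Ne) = 4.2 * 7.2801 = 30.5764
Step 3: TPM = 30.5764 * 39.37 = 1204 twists/m

1204 twists/m


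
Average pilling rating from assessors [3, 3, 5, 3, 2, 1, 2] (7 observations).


Formula: Mean = sum / count
Sum = 3 + 3 + 5 + 3 + 2 + 1 + 2 = 19
Mean = 19 / 7 = 2.7

2.7


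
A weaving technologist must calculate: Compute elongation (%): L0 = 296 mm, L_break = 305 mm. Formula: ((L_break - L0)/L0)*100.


Formula: Elongation (%) = ((L_break - L0) / L0) * 100
Step 1: Extension = 305 - 296 = 9 mm
Step 2: Elongation = (9 / 296) * 100
Step 3: Elongation = 0.030405 * 100 = 3.0405% ≈ 3.0%

3.0%


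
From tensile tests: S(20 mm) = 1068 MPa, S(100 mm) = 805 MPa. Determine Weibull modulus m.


Formula: m = ln(L1/L2) / ln(S2/S1)
Step 1: ln(L1/L2) = ln(20/100) = -1.60944
Step 2: S2/S1 = 805/1068 = 0.75375
Step 3: ln(S2/S1) = ln(0.75375) = -0.28269
Step 4: m = -1.60944 / -0.28269 = 5.69

5.69 (Weibull m)


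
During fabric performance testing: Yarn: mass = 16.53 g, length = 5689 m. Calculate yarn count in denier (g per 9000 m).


Formula: den = (mass_g / length_m) * 9000
Substituting: den = (16.53 / 5689) * 9000
Intermediate: 16.53 / 5689 = 0.00290561 g/m
den = 0.00290561 * 9000 = 26.2 denier

26.2 denier


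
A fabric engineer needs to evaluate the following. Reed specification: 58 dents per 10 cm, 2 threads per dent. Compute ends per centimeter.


Formula: EPC = (dents per 10 cm * ends per dent) / 10
Step 1: Total ends per 10 cm = 58 * 2 = 116
Step 2: EPC = 116 / 10 = 11.6 ends/cm

11.6 ends/cm


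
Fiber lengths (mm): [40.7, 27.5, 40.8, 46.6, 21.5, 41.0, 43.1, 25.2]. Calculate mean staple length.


Formula: Mean = sum of lengths / count
Sum = 40.7 + 27.5 + 40.8 + 46.6 + 21.5 + 41.0 + 43.1 + 25.2
Sum = 286.4 mm
Mean = 286.4 / 8 = 35.80 mm

35.80 mm


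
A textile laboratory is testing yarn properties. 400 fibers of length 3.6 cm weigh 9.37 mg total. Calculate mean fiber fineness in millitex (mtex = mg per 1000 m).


Formula: fineness (mtex) = mass (mg) / total length (km) = (mass_mg / total_length_m) * 1000
Step 1: Convert fiber length: 3.6 cm = 0.036 m
Step 2: Total fiber length = 400 * 0.036 = 14.4 m
Step 3: Linear density = 9.37 mg / 14.4 m = 0.6507 mg/m
Step 4: fineness = 0.6507 * 1000 = 650.7 mtex

650.7 mtex


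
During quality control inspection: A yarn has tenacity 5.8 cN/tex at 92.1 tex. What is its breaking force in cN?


Formula: Breaking force = Tenacity * Linear density
F = 5.8 cN/tex * 92.1 tex
F = 534.18 cN

534.18 cN


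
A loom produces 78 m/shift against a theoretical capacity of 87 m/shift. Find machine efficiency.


Formula: Efficiency% = (Actual output / Theoretical output) * 100
Efficiency% = (78 / 87) * 100
Efficiency% = 0.896552 * 100 = 89.6552% ≈ 89.7%

89.7%


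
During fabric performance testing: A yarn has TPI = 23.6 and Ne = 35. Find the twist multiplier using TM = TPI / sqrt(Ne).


Formula: TM = TPI / sqrt(Ne)
Step 1: sqrt(Ne) = sqrt(35) = 5.9161
Step 2: TM = 23.6 / 5.9161 = 3.99

3.99 TM


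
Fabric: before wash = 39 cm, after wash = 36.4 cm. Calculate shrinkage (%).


Formula: Shrinkage% = ((L_before - L_after) / L_before) * 100
Step 1: Shrinkage = 39 - 36.4 = 2.6 cm
Step 2: Shrinkage% = (2.6 / 39) * 100
Step 3: Shrinkage% = 0.066667 * 100 = 6.6667% ≈ 6.7%

6.7%


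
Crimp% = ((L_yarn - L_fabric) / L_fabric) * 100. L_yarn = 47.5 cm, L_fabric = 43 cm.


Formula: Crimp% = ((L_yarn - L_fabric) / L_fabric) * 100
Step 1: Extension = 47.5 - 43 = 4.5 cm
Step 2: Crimp% = (4.5 / 43) * 100
Step 3: Crimp% = 0.104651 * 100 = 10.4651% ≈ 10.5%

10.5%


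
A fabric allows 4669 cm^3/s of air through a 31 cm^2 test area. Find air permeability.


Formula: Air Permeability = Airflow / Test Area
AP = 4669 cm^3/s / 31 cm^2
AP = 150.6 cm^3/s/cm^2

150.6 cm^3/s/cm^2


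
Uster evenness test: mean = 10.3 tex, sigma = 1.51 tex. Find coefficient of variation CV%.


Formula: CV% = (standard deviation / mean) * 100
Step 1: Ratio = 1.51 / 10.3 = 0.146602
Step 2: CV% = 0.146602 * 100 = 14.6602% ≈ 14.7%

14.7%


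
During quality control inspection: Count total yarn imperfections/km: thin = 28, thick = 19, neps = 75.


Formula: Total = thin places + thick places + neps
Total = 28 + 19 + 75
Total = 122 imperfections/km

122 imperfections/km


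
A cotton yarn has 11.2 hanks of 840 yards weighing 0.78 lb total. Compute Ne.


Formula: Ne = hanks / mass_lb
Substituting: Ne = 11.2 / 0.78
Ne = 14.4

14.4 Ne


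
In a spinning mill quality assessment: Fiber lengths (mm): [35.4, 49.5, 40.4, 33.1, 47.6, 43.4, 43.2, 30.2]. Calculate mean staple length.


Formula: Mean = sum of lengths / count
Sum = 35.4 + 49.5 + 40.4 + 33.1 + 47.6 + 43.4 + 43.2 + 30.2
Sum = 322.8 mm
Mean = 322.8 / 8 = 40.35 mm

40.35 mm


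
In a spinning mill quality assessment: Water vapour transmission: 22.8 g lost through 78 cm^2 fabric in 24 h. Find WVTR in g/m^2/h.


Formula: WVTR = mass_loss / (area * time)
Step 1: Convert area: 78 cm^2 = 0.0078 m^2
Step 2: WVTR = 22.8 g / (0.0078 m^2 * 24 h)
Step 3: WVTR = 22.8 / 0.1872 = 121.8 g/m^2/h

121.8 g/m^2/h


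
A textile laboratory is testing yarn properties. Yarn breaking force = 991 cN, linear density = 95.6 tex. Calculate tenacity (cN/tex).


Formula: Tenacity = Breaking force / Linear density
Tenacity = 991 cN / 95.6 tex
Tenacity = 10.37 cN/tex

10.37 cN/tex


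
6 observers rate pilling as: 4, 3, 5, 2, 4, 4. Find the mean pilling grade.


Formula: Mean = sum / count
Sum = 4 + 3 + 5 + 2 + 4 + 4 = 22
Mean = 22 / 6 = 3.7

3.7


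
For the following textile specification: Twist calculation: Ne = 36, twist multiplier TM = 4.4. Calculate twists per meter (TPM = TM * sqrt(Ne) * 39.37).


Formula: TPM = TM * sqrt(Ne) * 39.37
Step 1: sqrt(Ne) = sqrt(36) = 6
Step 2: TM * sqrt(Ne) = 4.4 * 6 = 26.4
Step 3: TPM = 26.4 * 39.37 = 1039 twists/m

1039 twists/m


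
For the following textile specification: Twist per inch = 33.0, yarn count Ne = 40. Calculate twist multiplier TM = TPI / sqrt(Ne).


Formula: TM = TPI / sqrt(Ne)
Step 1: sqrt(Ne) = sqrt(40) = 6.3246
Step 2: TM = 33.0 / 6.3246 = 5.22

5.22 TM


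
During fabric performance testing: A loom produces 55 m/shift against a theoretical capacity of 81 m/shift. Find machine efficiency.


Formula: Efficiency% = (Actual output / Theoretical output) * 100
Efficiency% = (55 / 81) * 100
Efficiency% = 0.679012 * 100 = 67.9012% ≈ 67.9%

67.9%


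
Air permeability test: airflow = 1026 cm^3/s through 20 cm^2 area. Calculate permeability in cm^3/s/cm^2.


Formula: Air Permeability = Airflow / Test Area
AP = 1026 cm^3/s / 20 cm^2
AP = 51.3 cm^3/s/cm^2

51.3 cm^3/s/cm^2


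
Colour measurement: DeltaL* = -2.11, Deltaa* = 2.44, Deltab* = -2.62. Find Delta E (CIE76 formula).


Formula: Delta E = sqrt(dL*^2 + da*^2 + db*^2)
Step 1: dL*^2 = (-2.11)^2 = 4.4521
Step 2: da*^2 = 2.44^2 = 5.9536
Step 3: db*^2 = (-2.62)^2 = 6.8644
Step 4: Sum = 4.4521 + 5.9536 + 6.8644 = 17.2701
Step 5: Delta E = sqrt(17.2701) = 4.16

4.16 Delta E


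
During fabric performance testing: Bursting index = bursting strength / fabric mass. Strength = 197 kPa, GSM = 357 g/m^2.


Formula: Bursting Index = Bursting Strength / Fabric GSM
BI = 197 kPa / 357 g/m^2
BI = 0.552 kPa/(g/m^2)

0.552 kPa/(g/m^2)


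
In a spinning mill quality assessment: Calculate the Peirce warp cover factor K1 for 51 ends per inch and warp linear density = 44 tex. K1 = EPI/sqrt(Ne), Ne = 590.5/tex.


Formula: K1 = EPI / sqrt(Ne), with Ne = 590.5 / tex_warp
Step 1: Ne = 590.5 / 44 = 13.42
Step 2: sqrt(Ne) = sqrt(13.42) = 3.6633
Step 3: K1 = 51 / 3.6633 = 13.9

13.9


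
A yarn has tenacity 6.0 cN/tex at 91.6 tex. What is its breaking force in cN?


Formula: Breaking force = Tenacity * Linear density
F = 6.0 cN/tex * 91.6 tex
F = 549.60 cN

549.60 cN


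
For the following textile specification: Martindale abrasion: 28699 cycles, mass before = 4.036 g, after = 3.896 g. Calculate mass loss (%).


Formula: Mass loss% = ((m_before - m_after) / m_before) * 100
Step 1: Mass loss = 4.036 - 3.896 = 0.14 g
Step 2: Ratio = 0.14 / 4.036 = 0.0346878
Step 3: Mass loss% = 0.0346878 * 100 = 3.46878% ≈ 3.47%

3.47%


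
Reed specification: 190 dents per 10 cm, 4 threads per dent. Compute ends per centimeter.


Formula: EPC = (dents per 10 cm * ends per dent) / 10
Step 1: Total ends per 10 cm = 190 * 4 = 760
Step 2: EPC = 760 / 10 = 76.0 ends/cm

76.0 ends/cm


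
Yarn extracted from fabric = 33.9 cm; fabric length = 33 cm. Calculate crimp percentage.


Formula: Crimp% = ((L_yarn - L_fabric) / L_fabric) * 100
Step 1: Extension = 33.9 - 33 = 0.9 cm
Step 2: Crimp% = (0.9 / 33) * 100
Step 3: Crimp% = 0.027273 * 100 = 2.7273% ≈ 2.7%

2.7%


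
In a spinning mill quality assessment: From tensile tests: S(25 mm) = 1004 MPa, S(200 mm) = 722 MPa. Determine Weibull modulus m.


Formula: m = ln(L1/L2) / ln(S2/S1)
Step 1: ln(L1/L2) = ln(25/200) = -2.07944
Step 2: S2/S1 = 722/1004 = 0.71912
Step 3: ln(S2/S1) = ln(0.71912) = -0.32973
Step 4: m = -2.07944 / -0.32973 = 6.31

6.31 (Weibull m)


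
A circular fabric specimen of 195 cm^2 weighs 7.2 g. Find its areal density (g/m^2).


Formula: GSM = mass_g / area_m2
Step 1: Convert area: 195 cm^2 = 195 / 10000 = 0.0195 m^2
Step 2: GSM = 7.2 g / 0.0195 m^2 = 369.2 g/m^2

369.2 g/m^2


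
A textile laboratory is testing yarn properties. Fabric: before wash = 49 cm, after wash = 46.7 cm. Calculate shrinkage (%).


Formula: Shrinkage% = ((L_before - L_after) / L_before) * 100
Step 1: Shrinkage = 49 - 46.7 = 2.3 cm
Step 2: Shrinkage% = (2.3 / 49) * 100
Step 3: Shrinkage% = 0.046939 * 100 = 4.6939% ≈ 4.7%

4.7%


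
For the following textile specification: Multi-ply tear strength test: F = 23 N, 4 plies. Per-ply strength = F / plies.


Formula: Per-ply strength = Total force / Number of plies
Per-ply = 23 N / 4
Per-ply = 5.75 N

5.75 N


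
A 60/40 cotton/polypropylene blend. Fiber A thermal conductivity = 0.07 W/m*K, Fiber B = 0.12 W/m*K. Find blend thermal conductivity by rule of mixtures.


Formula: Blend property = (fraction_A * property_A) + (fraction_B * property_B)
Step 1: Contribution A = 60/100 * 0.07 W/m*K = 0.042 W/m*K
Step 2: Contribution B = 40/100 * 0.12 W/m*K = 0.048 W/m*K
Step 3: Blend thermal conductivity = 0.042 + 0.048 = 0.09 W/m*K

0.09 W/m*K


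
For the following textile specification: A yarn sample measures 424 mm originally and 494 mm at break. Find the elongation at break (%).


Formula: Elongation (%) = ((L_break - L0) / L0) * 100
Step 1: Extension = 494 - 424 = 70 mm
Step 2: Elongation = (70 / 424) * 100
Step 3: Elongation = 0.165094 * 100 = 16.5094% ≈ 16.5%

16.5%


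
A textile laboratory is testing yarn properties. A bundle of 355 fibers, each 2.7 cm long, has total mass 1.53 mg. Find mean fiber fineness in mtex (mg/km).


Formula: fineness (mtex) = mass (mg) / total length (km) = (mass_mg / total_length_m) * 1000
Step 1: Convert fiber length: 2.7 cm = 0.027 m
Step 2: Total fiber length = 355 * 0.027 = 9.585 m
Step 3: Linear density = 1.53 mg / 9.585 m = 0.1596 mg/m
Step 4: fineness = 0.1596 * 1000 = 159.6 mtex

159.6 mtex


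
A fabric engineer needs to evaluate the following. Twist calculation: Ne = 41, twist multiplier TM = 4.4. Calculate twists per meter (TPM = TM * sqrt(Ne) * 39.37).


Formula: TPM = TM * sqrt(Ne) * 39.37
Step 1: sqrt(Ne) = sqrt(41) = 6.4031
Step 2: TM * sqrt(Ne) = 4.4 * 6.4031 = 28.1736
Step 3: TPM = 28.1736 * 39.37 = 1109 twists/m

1109 twists/m


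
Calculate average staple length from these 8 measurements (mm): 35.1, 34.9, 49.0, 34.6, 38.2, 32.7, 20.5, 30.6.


Formula: Mean = sum of lengths / count
Sum = 35.1 + 34.9 + 49.0 + 34.6 + 38.2 + 32.7 + 20.5 + 30.6
Sum = 275.6 mm
Mean = 275.6 / 8 = 34.45 mm

34.45 mm


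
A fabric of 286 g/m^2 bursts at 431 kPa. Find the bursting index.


Formula: Bursting Index = Bursting Strength / Fabric GSM
BI = 431 kPa / 286 g/m^2
BI = 1.507 kPa/(g/m^2)

1.507 kPa/(g/m^2)


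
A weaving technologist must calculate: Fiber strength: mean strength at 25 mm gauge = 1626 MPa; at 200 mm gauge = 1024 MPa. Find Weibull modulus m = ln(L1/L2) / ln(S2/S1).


Formula: m = ln(L1/L2) / ln(S2/S1)
Step 1: ln(L1/L2) = ln(25/200) = -2.07944
Step 2: S2/S1 = 1024/1626 = 0.62977
Step 3: ln(S2/S1) = ln(0.62977) = -0.46240
Step 4: m = -2.07944 / -0.46240 = 4.50

4.50 (Weibull m)


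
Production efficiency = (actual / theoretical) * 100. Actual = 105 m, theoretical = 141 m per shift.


Formula: Efficiency% = (Actual output / Theoretical output) * 100
Efficiency% = (105 / 141) * 100
Efficiency% = 0.744681 * 100 = 74.4681% ≈ 74.5%

74.5%


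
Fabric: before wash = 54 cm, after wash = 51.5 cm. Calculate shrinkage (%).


Formula: Shrinkage% = ((L_before - L_after) / L_before) * 100
Step 1: Shrinkage = 54 - 51.5 = 2.5 cm
Step 2: Shrinkage% = (2.5 / 54) * 100
Step 3: Shrinkage% = 0.046296 * 100 = 4.6296% ≈ 4.6%

4.6%


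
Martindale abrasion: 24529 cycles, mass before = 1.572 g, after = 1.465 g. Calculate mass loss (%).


Formula: Mass loss% = ((m_before - m_after) / m_before) * 100
Step 1: Mass loss = 1.572 - 1.465 = 0.107 g
Step 2: Ratio = 0.107 / 1.572 = 0.0680662
Step 3: Mass loss% = 0.0680662 * 100 = 6.80662% ≈ 6.81%

6.81%
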